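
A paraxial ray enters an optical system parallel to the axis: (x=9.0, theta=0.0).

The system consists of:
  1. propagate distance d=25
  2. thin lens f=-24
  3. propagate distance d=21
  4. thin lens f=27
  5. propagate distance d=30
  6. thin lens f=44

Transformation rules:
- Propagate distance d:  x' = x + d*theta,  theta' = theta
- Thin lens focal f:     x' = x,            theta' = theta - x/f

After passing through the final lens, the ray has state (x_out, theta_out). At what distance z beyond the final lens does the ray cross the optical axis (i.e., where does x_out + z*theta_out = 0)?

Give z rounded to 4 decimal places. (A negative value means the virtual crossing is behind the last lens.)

Initial: x=9.0000 theta=0.0000
After 1 (propagate distance d=25): x=9.0000 theta=0.0000
After 2 (thin lens f=-24): x=9.0000 theta=0.3750
After 3 (propagate distance d=21): x=16.8750 theta=0.3750
After 4 (thin lens f=27): x=16.8750 theta=-0.2500
After 5 (propagate distance d=30): x=9.3750 theta=-0.2500
After 6 (thin lens f=44): x=9.3750 theta=-163/352 (≈-0.4631)
z_focus = -x_out/theta_out = -(9.3750)/(-163/352) = 3300/163 ≈ 20.2454
Rounded to 4 decimal places: z = 20.2454

Answer: 20.2454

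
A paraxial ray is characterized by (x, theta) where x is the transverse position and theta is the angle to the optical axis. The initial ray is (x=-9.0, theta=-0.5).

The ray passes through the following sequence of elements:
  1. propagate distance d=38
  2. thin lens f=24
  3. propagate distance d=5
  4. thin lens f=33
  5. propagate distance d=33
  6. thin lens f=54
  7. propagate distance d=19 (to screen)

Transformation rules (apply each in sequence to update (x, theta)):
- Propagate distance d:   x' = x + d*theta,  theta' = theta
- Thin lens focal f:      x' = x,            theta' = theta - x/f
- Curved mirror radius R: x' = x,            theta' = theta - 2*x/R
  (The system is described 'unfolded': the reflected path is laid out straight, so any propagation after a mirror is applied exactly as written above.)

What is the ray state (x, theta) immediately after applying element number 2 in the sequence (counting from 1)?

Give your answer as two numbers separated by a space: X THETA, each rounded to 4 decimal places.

Initial: x=-9.0000 theta=-0.5000
After 1 (propagate distance d=38): x=-28.0000 theta=-0.5000
After 2 (thin lens f=24): x=-28.0000 theta=2/3 (≈0.6667)
Rounded to 4 decimal places: x = -28.0000, theta = 0.6667

Answer: -28.0000 0.6667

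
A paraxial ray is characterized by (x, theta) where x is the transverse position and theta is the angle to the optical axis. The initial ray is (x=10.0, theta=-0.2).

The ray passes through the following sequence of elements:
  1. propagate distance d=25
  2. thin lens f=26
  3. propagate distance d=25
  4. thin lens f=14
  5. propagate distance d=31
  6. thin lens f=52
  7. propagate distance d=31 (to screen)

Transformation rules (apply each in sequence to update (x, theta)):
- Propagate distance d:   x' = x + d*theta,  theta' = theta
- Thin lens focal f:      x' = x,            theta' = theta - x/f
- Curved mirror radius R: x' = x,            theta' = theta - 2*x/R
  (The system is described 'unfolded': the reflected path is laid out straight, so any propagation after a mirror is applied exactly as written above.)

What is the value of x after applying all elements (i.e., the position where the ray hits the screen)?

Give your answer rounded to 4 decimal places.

Initial: x=10.0000 theta=-0.2000
After 1 (propagate distance d=25): x=5.0000 theta=-0.2000
After 2 (thin lens f=26): x=5.0000 theta=-51/130 (≈-0.3923)
After 3 (propagate distance d=25): x=-125/26 (≈-4.8077) theta=-51/130 (≈-0.3923)
After 4 (thin lens f=14): x=-125/26 (≈-4.8077) theta=-89/1820 (≈-0.0489)
After 5 (propagate distance d=31): x=-11509/1820 (≈-6.3236) theta=-89/1820 (≈-0.0489)
After 6 (thin lens f=52): x=-11509/1820 (≈-6.3236) theta=983/13520 (≈0.0727)
After 7 (propagate distance d=31 (to screen)): x=-385157/94640 (≈-4.0697) theta=983/13520 (≈0.0727)
Rounded to 4 decimal places: x = -4.0697

Answer: -4.0697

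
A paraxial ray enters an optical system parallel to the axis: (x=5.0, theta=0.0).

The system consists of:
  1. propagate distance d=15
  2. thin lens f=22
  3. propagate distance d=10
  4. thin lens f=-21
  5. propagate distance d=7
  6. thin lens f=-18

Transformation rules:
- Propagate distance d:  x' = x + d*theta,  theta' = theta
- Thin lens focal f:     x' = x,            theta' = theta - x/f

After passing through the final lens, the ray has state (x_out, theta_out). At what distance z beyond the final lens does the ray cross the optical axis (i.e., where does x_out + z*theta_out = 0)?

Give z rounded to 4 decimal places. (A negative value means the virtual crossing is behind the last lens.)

Answer: -126.0000

Derivation:
Initial: x=5.0000 theta=0.0000
After 1 (propagate distance d=15): x=5.0000 theta=0.0000
After 2 (thin lens f=22): x=5.0000 theta=-5/22 (≈-0.2273)
After 3 (propagate distance d=10): x=30/11 (≈2.7273) theta=-5/22 (≈-0.2273)
After 4 (thin lens f=-21): x=30/11 (≈2.7273) theta=-15/154 (≈-0.0974)
After 5 (propagate distance d=7): x=45/22 (≈2.0455) theta=-15/154 (≈-0.0974)
After 6 (thin lens f=-18): x=45/22 (≈2.0455) theta=5/308 (≈0.0162)
z_focus = -x_out/theta_out = -(45/22)/(5/308) = -126.0000
Rounded to 4 decimal places: z = -126.0000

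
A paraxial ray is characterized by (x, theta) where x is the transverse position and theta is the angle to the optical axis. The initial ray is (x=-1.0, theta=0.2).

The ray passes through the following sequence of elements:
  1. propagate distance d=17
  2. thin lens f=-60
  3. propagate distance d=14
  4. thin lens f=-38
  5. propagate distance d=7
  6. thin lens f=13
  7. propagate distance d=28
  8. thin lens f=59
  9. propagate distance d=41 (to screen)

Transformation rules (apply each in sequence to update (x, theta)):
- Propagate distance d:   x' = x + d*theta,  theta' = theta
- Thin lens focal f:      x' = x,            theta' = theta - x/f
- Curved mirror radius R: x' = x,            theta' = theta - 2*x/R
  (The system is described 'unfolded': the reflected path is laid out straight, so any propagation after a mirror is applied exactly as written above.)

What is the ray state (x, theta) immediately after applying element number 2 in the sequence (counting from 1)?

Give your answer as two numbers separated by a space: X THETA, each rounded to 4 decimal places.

Answer: 2.4000 0.2400

Derivation:
Initial: x=-1.0000 theta=0.2000
After 1 (propagate distance d=17): x=2.4000 theta=0.2000
After 2 (thin lens f=-60): x=2.4000 theta=0.2400
Rounded to 4 decimal places: x = 2.4000, theta = 0.2400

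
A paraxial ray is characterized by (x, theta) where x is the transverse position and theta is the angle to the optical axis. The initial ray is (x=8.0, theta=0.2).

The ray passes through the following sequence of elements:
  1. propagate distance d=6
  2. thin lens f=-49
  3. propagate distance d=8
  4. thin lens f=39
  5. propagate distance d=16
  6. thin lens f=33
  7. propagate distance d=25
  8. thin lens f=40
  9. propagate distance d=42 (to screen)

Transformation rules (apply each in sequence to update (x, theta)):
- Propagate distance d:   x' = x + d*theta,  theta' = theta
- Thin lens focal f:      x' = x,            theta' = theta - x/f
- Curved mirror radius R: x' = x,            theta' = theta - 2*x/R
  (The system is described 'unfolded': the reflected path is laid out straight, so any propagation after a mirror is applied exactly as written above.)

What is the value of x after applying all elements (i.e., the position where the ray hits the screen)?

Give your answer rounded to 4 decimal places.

Answer: -14.3460

Derivation:
Initial: x=8.0000 theta=0.2000
After 1 (propagate distance d=6): x=9.2000 theta=0.2000
After 2 (thin lens f=-49): x=9.2000 theta=19/49 (≈0.3878)
After 3 (propagate distance d=8): x=3014/245 (≈12.3020) theta=19/49 (≈0.3878)
After 4 (thin lens f=39): x=3014/245 (≈12.3020) theta=691/9555 (≈0.0723)
After 5 (propagate distance d=16): x=128602/9555 (≈13.4591) theta=691/9555 (≈0.0723)
After 6 (thin lens f=33): x=128602/9555 (≈13.4591) theta=-105799/315315 (≈-0.3355)
After 7 (propagate distance d=25): x=228413/45045 (≈5.0708) theta=-105799/315315 (≈-0.3355)
After 8 (thin lens f=40): x=228413/45045 (≈5.0708) theta=-149509/323400 (≈-0.4623)
After 9 (propagate distance d=42 (to screen)): x=-12924293/900900 (≈-14.3460) theta=-149509/323400 (≈-0.4623)
Rounded to 4 decimal places: x = -14.3460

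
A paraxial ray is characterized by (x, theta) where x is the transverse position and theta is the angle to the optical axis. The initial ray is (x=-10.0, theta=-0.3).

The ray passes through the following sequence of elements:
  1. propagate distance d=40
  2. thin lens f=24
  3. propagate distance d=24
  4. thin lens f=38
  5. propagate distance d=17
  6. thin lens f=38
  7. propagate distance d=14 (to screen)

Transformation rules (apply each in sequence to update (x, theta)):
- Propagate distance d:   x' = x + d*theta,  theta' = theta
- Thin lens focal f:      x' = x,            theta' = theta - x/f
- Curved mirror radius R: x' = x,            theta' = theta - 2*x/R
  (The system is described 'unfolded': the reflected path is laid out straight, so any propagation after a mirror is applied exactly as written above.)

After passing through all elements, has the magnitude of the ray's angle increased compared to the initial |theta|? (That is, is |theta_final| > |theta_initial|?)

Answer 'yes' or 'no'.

Initial: x=-10.0000 theta=-0.3000
After 1 (propagate distance d=40): x=-22.0000 theta=-0.3000
After 2 (thin lens f=24): x=-22.0000 theta=37/60 (≈0.6167)
After 3 (propagate distance d=24): x=-7.2000 theta=37/60 (≈0.6167)
After 4 (thin lens f=38): x=-7.2000 theta=919/1140 (≈0.8061)
After 5 (propagate distance d=17): x=1483/228 (≈6.5044) theta=919/1140 (≈0.8061)
After 6 (thin lens f=38): x=1483/228 (≈6.5044) theta=9169/14440 (≈0.6350)
After 7 (propagate distance d=14 (to screen)): x=166717/10830 (≈15.3940) theta=9169/14440 (≈0.6350)
|theta_initial|=0.3000 |theta_final|=9169/14440 (≈0.6350) -> increased

Answer: yes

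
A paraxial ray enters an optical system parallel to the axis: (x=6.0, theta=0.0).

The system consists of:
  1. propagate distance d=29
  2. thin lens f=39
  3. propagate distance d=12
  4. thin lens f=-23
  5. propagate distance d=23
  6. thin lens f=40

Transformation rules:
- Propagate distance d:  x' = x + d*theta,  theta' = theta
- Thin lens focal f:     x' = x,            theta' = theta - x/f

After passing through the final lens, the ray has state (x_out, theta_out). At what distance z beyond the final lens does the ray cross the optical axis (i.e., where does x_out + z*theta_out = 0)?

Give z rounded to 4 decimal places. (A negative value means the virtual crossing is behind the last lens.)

Answer: 51.5732

Derivation:
Initial: x=6.0000 theta=0.0000
After 1 (propagate distance d=29): x=6.0000 theta=0.0000
After 2 (thin lens f=39): x=6.0000 theta=-2/13 (≈-0.1538)
After 3 (propagate distance d=12): x=54/13 (≈4.1538) theta=-2/13 (≈-0.1538)
After 4 (thin lens f=-23): x=54/13 (≈4.1538) theta=8/299 (≈0.0268)
After 5 (propagate distance d=23): x=62/13 (≈4.7692) theta=8/299 (≈0.0268)
After 6 (thin lens f=40): x=62/13 (≈4.7692) theta=-553/5980 (≈-0.0925)
z_focus = -x_out/theta_out = -(62/13)/(-553/5980) = 28520/553 ≈ 51.5732
Rounded to 4 decimal places: z = 51.5732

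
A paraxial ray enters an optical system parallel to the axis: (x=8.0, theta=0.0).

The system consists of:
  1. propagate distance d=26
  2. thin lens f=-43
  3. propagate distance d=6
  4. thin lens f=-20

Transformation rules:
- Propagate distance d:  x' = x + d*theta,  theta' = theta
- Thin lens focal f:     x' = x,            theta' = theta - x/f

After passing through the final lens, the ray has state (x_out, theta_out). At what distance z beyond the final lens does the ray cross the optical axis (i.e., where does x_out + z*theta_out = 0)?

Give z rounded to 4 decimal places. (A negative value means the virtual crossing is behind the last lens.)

Initial: x=8.0000 theta=0.0000
After 1 (propagate distance d=26): x=8.0000 theta=0.0000
After 2 (thin lens f=-43): x=8.0000 theta=8/43 (≈0.1860)
After 3 (propagate distance d=6): x=392/43 (≈9.1163) theta=8/43 (≈0.1860)
After 4 (thin lens f=-20): x=392/43 (≈9.1163) theta=138/215 (≈0.6419)
z_focus = -x_out/theta_out = -(392/43)/(138/215) = -980/69 ≈ -14.2029
Rounded to 4 decimal places: z = -14.2029

Answer: -14.2029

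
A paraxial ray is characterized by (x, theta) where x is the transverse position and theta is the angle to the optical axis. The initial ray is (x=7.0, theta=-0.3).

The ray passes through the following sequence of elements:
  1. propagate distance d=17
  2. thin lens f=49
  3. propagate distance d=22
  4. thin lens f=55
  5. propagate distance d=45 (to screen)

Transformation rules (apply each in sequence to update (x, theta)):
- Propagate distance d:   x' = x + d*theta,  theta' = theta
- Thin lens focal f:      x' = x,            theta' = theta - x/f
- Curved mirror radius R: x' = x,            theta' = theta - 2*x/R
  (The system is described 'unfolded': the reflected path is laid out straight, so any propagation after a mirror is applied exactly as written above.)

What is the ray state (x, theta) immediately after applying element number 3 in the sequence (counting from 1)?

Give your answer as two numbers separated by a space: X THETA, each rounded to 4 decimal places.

Answer: -5.5531 -0.3388

Derivation:
Initial: x=7.0000 theta=-0.3000
After 1 (propagate distance d=17): x=1.9000 theta=-0.3000
After 2 (thin lens f=49): x=1.9000 theta=-83/245 (≈-0.3388)
After 3 (propagate distance d=22): x=-2721/490 (≈-5.5531) theta=-83/245 (≈-0.3388)
Rounded to 4 decimal places: x = -5.5531, theta = -0.3388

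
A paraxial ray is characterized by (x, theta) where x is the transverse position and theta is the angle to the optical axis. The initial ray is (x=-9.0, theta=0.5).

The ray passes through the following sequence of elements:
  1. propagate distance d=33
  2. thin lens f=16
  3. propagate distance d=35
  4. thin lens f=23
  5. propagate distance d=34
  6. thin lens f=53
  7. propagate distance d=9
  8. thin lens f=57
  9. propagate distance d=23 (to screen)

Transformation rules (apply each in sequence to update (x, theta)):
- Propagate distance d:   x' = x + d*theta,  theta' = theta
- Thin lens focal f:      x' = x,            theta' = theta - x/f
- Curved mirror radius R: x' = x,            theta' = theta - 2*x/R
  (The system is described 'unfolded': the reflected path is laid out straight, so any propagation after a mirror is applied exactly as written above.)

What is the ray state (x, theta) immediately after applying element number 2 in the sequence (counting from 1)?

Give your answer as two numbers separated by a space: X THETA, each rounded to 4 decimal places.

Initial: x=-9.0000 theta=0.5000
After 1 (propagate distance d=33): x=7.5000 theta=0.5000
After 2 (thin lens f=16): x=7.5000 theta=1/32 (≈0.0313)
Rounded to 4 decimal places: x = 7.5000, theta = 0.0313

Answer: 7.5000 0.0313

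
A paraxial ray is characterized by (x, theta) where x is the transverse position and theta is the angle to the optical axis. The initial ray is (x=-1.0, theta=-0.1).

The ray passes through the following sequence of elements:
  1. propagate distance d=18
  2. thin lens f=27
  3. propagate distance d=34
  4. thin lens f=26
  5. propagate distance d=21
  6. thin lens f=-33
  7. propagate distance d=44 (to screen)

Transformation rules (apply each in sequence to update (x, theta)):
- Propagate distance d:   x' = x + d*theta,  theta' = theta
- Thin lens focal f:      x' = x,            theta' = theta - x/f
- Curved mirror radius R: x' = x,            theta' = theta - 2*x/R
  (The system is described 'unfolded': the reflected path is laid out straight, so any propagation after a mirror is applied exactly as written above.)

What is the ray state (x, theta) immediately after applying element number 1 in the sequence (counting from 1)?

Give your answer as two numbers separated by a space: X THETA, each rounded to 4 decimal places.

Initial: x=-1.0000 theta=-0.1000
After 1 (propagate distance d=18): x=-2.8000 theta=-0.1000
Rounded to 4 decimal places: x = -2.8000, theta = -0.1000

Answer: -2.8000 -0.1000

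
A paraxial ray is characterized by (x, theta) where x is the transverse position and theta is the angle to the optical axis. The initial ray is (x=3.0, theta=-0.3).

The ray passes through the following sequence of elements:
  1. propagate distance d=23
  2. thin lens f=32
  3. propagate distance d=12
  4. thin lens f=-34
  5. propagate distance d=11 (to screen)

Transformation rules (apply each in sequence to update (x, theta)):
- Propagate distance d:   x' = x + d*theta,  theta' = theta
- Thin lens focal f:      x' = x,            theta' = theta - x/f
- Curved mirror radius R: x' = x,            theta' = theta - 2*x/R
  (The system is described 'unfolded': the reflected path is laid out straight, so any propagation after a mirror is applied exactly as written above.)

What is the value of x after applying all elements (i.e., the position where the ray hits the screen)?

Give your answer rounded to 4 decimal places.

Initial: x=3.0000 theta=-0.3000
After 1 (propagate distance d=23): x=-3.9000 theta=-0.3000
After 2 (thin lens f=32): x=-3.9000 theta=-57/320 (≈-0.1781)
After 3 (propagate distance d=12): x=-6.0375 theta=-57/320 (≈-0.1781)
After 4 (thin lens f=-34): x=-6.0375 theta=-387/1088 (≈-0.3557)
After 5 (propagate distance d=11 (to screen)): x=-54129/5440 (≈-9.9502) theta=-387/1088 (≈-0.3557)
Rounded to 4 decimal places: x = -9.9502

Answer: -9.9502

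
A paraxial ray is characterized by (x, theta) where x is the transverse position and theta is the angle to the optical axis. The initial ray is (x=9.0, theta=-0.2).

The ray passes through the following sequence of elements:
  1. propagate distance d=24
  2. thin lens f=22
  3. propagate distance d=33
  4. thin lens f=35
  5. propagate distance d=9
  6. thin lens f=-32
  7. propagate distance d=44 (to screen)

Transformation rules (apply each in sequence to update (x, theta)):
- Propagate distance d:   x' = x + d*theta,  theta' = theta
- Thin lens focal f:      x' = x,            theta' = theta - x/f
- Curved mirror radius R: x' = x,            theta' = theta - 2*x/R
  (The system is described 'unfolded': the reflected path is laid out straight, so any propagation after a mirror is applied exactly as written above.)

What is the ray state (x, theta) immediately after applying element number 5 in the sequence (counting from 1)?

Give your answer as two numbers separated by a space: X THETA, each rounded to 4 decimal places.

Answer: -9.9810 -0.1423

Derivation:
Initial: x=9.0000 theta=-0.2000
After 1 (propagate distance d=24): x=4.2000 theta=-0.2000
After 2 (thin lens f=22): x=4.2000 theta=-43/110 (≈-0.3909)
After 3 (propagate distance d=33): x=-8.7000 theta=-43/110 (≈-0.3909)
After 4 (thin lens f=35): x=-8.7000 theta=-274/1925 (≈-0.1423)
After 5 (propagate distance d=9): x=-38427/3850 (≈-9.9810) theta=-274/1925 (≈-0.1423)
Rounded to 4 decimal places: x = -9.9810, theta = -0.1423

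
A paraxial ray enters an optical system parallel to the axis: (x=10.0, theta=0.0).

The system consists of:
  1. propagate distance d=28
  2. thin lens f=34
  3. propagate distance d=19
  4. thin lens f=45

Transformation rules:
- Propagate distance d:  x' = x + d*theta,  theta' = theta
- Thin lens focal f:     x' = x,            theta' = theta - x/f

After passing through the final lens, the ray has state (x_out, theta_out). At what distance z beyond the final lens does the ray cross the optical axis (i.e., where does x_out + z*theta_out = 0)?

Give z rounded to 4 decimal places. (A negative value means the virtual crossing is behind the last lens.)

Answer: 11.2500

Derivation:
Initial: x=10.0000 theta=0.0000
After 1 (propagate distance d=28): x=10.0000 theta=0.0000
After 2 (thin lens f=34): x=10.0000 theta=-5/17 (≈-0.2941)
After 3 (propagate distance d=19): x=75/17 (≈4.4118) theta=-5/17 (≈-0.2941)
After 4 (thin lens f=45): x=75/17 (≈4.4118) theta=-20/51 (≈-0.3922)
z_focus = -x_out/theta_out = -(75/17)/(-20/51) = 11.2500
Rounded to 4 decimal places: z = 11.2500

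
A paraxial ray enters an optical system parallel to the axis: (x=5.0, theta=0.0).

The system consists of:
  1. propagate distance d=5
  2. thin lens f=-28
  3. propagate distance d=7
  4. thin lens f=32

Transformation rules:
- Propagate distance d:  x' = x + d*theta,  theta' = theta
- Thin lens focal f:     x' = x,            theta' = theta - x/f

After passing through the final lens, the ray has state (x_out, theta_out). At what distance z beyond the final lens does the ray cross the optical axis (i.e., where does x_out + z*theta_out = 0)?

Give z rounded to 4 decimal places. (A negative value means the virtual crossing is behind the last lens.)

Answer: 373.3333

Derivation:
Initial: x=5.0000 theta=0.0000
After 1 (propagate distance d=5): x=5.0000 theta=0.0000
After 2 (thin lens f=-28): x=5.0000 theta=5/28 (≈0.1786)
After 3 (propagate distance d=7): x=6.2500 theta=5/28 (≈0.1786)
After 4 (thin lens f=32): x=6.2500 theta=-15/896 (≈-0.0167)
z_focus = -x_out/theta_out = -(6.2500)/(-15/896) = 1120/3 ≈ 373.3333
Rounded to 4 decimal places: z = 373.3333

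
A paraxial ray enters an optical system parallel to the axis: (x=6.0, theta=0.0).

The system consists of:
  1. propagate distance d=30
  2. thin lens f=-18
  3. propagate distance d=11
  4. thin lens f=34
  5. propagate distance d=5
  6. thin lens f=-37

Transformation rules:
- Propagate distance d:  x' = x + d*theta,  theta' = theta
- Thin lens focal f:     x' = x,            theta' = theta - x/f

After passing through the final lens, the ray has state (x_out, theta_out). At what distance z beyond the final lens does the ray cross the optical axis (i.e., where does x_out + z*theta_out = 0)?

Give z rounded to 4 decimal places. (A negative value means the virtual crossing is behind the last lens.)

Answer: -31.2768

Derivation:
Initial: x=6.0000 theta=0.0000
After 1 (propagate distance d=30): x=6.0000 theta=0.0000
After 2 (thin lens f=-18): x=6.0000 theta=1/3 (≈0.3333)
After 3 (propagate distance d=11): x=29/3 (≈9.6667) theta=1/3 (≈0.3333)
After 4 (thin lens f=34): x=29/3 (≈9.6667) theta=5/102 (≈0.0490)
After 5 (propagate distance d=5): x=337/34 (≈9.9118) theta=5/102 (≈0.0490)
After 6 (thin lens f=-37): x=337/34 (≈9.9118) theta=598/1887 (≈0.3169)
z_focus = -x_out/theta_out = -(337/34)/(598/1887) = -37407/1196 ≈ -31.2768
Rounded to 4 decimal places: z = -31.2768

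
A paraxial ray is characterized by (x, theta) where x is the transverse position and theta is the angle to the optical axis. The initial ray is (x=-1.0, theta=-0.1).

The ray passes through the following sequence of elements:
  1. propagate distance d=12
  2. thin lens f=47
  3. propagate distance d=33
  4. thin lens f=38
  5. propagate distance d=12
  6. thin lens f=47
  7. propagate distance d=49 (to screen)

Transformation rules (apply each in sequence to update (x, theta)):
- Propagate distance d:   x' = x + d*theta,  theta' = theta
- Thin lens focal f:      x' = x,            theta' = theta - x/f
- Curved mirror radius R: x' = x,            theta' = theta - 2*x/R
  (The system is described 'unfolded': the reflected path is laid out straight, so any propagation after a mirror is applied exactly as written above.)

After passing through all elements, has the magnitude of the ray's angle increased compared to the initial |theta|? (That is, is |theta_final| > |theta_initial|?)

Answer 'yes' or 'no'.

Answer: yes

Derivation:
Initial: x=-1.0000 theta=-0.1000
After 1 (propagate distance d=12): x=-2.2000 theta=-0.1000
After 2 (thin lens f=47): x=-2.2000 theta=-5/94 (≈-0.0532)
After 3 (propagate distance d=33): x=-1859/470 (≈-3.9553) theta=-5/94 (≈-0.0532)
After 4 (thin lens f=38): x=-1859/470 (≈-3.9553) theta=909/17860 (≈0.0509)
After 5 (propagate distance d=12): x=-29867/8930 (≈-3.3446) theta=909/17860 (≈0.0509)
After 6 (thin lens f=47): x=-29867/8930 (≈-3.3446) theta=102457/839420 (≈0.1221)
After 7 (propagate distance d=49 (to screen)): x=442579/167884 (≈2.6362) theta=102457/839420 (≈0.1221)
|theta_initial|=0.1000 |theta_final|=102457/839420 (≈0.1221) -> increased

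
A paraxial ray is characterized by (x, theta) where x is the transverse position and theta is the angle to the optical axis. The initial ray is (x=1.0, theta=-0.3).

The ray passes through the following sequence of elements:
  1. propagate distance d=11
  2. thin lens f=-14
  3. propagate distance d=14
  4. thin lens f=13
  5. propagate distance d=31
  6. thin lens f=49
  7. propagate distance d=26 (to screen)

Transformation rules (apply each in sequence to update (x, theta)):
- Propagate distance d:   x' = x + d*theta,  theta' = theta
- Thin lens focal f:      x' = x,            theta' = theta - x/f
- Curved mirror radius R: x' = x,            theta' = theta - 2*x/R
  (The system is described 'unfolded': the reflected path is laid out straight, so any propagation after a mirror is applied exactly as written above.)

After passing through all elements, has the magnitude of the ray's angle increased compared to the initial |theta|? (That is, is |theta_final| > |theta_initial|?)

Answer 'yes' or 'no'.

Initial: x=1.0000 theta=-0.3000
After 1 (propagate distance d=11): x=-2.3000 theta=-0.3000
After 2 (thin lens f=-14): x=-2.3000 theta=-13/28 (≈-0.4643)
After 3 (propagate distance d=14): x=-8.8000 theta=-13/28 (≈-0.4643)
After 4 (thin lens f=13): x=-8.8000 theta=387/1820 (≈0.2126)
After 5 (propagate distance d=31): x=-4019/1820 (≈-2.2082) theta=387/1820 (≈0.2126)
After 6 (thin lens f=49): x=-4019/1820 (≈-2.2082) theta=11491/44590 (≈0.2577)
After 7 (propagate distance d=26 (to screen)): x=400601/89180 (≈4.4920) theta=11491/44590 (≈0.2577)
|theta_initial|=0.3000 |theta_final|=11491/44590 (≈0.2577) -> not increased

Answer: no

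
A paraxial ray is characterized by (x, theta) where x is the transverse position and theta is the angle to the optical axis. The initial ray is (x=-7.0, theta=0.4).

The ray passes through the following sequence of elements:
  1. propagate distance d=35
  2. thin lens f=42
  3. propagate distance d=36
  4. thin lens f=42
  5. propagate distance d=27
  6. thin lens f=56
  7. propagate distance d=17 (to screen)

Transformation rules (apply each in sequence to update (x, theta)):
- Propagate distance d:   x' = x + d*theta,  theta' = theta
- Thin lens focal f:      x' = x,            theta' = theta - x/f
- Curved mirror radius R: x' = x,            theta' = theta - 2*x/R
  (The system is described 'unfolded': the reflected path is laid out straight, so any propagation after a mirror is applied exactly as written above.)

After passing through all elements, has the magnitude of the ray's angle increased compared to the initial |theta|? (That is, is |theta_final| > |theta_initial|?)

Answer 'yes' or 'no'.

Initial: x=-7.0000 theta=0.4000
After 1 (propagate distance d=35): x=7.0000 theta=0.4000
After 2 (thin lens f=42): x=7.0000 theta=7/30 (≈0.2333)
After 3 (propagate distance d=36): x=15.4000 theta=7/30 (≈0.2333)
After 4 (thin lens f=42): x=15.4000 theta=-2/15 (≈-0.1333)
After 5 (propagate distance d=27): x=11.8000 theta=-2/15 (≈-0.1333)
After 6 (thin lens f=56): x=11.8000 theta=-289/840 (≈-0.3440)
After 7 (propagate distance d=17 (to screen)): x=4999/840 (≈5.9512) theta=-289/840 (≈-0.3440)
|theta_initial|=0.4000 |theta_final|=289/840 (≈0.3440) -> not increased

Answer: no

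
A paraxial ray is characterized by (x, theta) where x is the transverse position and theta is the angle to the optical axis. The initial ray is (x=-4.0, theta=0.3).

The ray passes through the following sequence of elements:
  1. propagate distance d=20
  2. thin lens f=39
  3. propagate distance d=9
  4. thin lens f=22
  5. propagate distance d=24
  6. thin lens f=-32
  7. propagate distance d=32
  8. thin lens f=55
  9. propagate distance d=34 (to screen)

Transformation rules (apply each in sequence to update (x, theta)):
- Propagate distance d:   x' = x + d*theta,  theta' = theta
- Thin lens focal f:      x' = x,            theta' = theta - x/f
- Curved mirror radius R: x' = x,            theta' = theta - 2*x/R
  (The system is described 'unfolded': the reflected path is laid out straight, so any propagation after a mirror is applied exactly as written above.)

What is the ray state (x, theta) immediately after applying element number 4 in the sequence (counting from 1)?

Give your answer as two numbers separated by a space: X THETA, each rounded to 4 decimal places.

Answer: 4.2385 0.0561

Derivation:
Initial: x=-4.0000 theta=0.3000
After 1 (propagate distance d=20): x=2.0000 theta=0.3000
After 2 (thin lens f=39): x=2.0000 theta=97/390 (≈0.2487)
After 3 (propagate distance d=9): x=551/130 (≈4.2385) theta=97/390 (≈0.2487)
After 4 (thin lens f=22): x=551/130 (≈4.2385) theta=37/660 (≈0.0561)
Rounded to 4 decimal places: x = 4.2385, theta = 0.0561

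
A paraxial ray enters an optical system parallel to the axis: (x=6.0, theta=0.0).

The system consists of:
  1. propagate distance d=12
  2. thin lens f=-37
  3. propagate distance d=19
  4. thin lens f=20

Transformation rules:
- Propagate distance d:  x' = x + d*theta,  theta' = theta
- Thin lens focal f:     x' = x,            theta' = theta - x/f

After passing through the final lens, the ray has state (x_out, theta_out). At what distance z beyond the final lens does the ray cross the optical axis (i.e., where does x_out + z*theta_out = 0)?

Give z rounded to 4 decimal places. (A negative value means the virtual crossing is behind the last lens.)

Initial: x=6.0000 theta=0.0000
After 1 (propagate distance d=12): x=6.0000 theta=0.0000
After 2 (thin lens f=-37): x=6.0000 theta=6/37 (≈0.1622)
After 3 (propagate distance d=19): x=336/37 (≈9.0811) theta=6/37 (≈0.1622)
After 4 (thin lens f=20): x=336/37 (≈9.0811) theta=-54/185 (≈-0.2919)
z_focus = -x_out/theta_out = -(336/37)/(-54/185) = 280/9 ≈ 31.1111
Rounded to 4 decimal places: z = 31.1111

Answer: 31.1111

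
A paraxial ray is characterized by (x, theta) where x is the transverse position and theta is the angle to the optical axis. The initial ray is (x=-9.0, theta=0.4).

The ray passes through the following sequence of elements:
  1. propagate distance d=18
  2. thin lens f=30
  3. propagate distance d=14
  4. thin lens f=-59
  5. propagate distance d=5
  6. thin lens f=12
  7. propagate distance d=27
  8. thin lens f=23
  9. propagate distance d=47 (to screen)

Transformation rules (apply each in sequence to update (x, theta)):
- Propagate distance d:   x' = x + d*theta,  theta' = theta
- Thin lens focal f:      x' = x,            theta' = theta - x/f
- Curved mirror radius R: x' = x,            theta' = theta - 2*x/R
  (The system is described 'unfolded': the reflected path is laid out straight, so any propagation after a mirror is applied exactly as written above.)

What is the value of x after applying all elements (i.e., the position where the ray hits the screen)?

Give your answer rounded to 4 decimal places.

Answer: -9.0161

Derivation:
Initial: x=-9.0000 theta=0.4000
After 1 (propagate distance d=18): x=-1.8000 theta=0.4000
After 2 (thin lens f=30): x=-1.8000 theta=0.4600
After 3 (propagate distance d=14): x=4.6400 theta=0.4600
After 4 (thin lens f=-59): x=4.6400 theta=1589/2950 (≈0.5386)
After 5 (propagate distance d=5): x=21633/2950 (≈7.3332) theta=1589/2950 (≈0.5386)
After 6 (thin lens f=12): x=21633/2950 (≈7.3332) theta=-171/2360 (≈-0.0725)
After 7 (propagate distance d=27): x=63447/11800 (≈5.3769) theta=-171/2360 (≈-0.0725)
After 8 (thin lens f=23): x=63447/11800 (≈5.3769) theta=-10389/33925 (≈-0.3062)
After 9 (propagate distance d=47 (to screen)): x=-2446983/271400 (≈-9.0161) theta=-10389/33925 (≈-0.3062)
Rounded to 4 decimal places: x = -9.0161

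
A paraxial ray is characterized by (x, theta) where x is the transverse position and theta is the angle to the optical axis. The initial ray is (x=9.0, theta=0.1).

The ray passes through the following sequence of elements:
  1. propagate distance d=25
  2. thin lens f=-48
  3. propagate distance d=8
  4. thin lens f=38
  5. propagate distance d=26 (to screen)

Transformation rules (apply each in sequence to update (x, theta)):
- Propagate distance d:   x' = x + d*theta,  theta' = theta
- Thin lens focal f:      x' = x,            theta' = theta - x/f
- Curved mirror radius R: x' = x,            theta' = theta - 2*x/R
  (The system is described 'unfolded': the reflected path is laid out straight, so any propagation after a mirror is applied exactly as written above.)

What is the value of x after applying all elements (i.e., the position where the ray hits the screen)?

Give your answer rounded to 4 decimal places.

Initial: x=9.0000 theta=0.1000
After 1 (propagate distance d=25): x=11.5000 theta=0.1000
After 2 (thin lens f=-48): x=11.5000 theta=163/480 (≈0.3396)
After 3 (propagate distance d=8): x=853/60 (≈14.2167) theta=163/480 (≈0.3396)
After 4 (thin lens f=38): x=853/60 (≈14.2167) theta=-21/608 (≈-0.0345)
After 5 (propagate distance d=26 (to screen)): x=60733/4560 (≈13.3186) theta=-21/608 (≈-0.0345)
Rounded to 4 decimal places: x = 13.3186

Answer: 13.3186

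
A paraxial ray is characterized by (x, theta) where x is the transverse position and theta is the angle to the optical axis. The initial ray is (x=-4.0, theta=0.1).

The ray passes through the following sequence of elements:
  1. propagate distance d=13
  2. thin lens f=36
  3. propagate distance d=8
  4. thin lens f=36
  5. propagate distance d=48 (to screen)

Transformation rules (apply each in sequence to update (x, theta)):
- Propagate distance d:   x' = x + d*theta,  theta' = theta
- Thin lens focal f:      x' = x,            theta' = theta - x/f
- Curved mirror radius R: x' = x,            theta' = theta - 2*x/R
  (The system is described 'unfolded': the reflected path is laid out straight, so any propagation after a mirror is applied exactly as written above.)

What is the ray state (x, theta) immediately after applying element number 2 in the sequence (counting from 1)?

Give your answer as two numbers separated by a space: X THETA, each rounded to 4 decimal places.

Answer: -2.7000 0.1750

Derivation:
Initial: x=-4.0000 theta=0.1000
After 1 (propagate distance d=13): x=-2.7000 theta=0.1000
After 2 (thin lens f=36): x=-2.7000 theta=0.1750
Rounded to 4 decimal places: x = -2.7000, theta = 0.1750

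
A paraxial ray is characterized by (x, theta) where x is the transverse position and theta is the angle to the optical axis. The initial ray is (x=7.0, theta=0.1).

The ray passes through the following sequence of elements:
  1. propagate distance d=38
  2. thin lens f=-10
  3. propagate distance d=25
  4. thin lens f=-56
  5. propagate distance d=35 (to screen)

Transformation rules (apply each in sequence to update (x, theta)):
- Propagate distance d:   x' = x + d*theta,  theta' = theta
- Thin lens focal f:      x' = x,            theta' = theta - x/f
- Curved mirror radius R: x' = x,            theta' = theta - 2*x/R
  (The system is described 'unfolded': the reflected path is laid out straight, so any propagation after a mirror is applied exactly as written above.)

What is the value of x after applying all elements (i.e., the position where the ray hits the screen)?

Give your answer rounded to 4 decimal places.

Initial: x=7.0000 theta=0.1000
After 1 (propagate distance d=38): x=10.8000 theta=0.1000
After 2 (thin lens f=-10): x=10.8000 theta=1.1800
After 3 (propagate distance d=25): x=40.3000 theta=1.1800
After 4 (thin lens f=-56): x=40.3000 theta=5319/2800 (≈1.8996)
After 5 (propagate distance d=35 (to screen)): x=106.7875 theta=5319/2800 (≈1.8996)
Rounded to 4 decimal places: x = 106.7875

Answer: 106.7875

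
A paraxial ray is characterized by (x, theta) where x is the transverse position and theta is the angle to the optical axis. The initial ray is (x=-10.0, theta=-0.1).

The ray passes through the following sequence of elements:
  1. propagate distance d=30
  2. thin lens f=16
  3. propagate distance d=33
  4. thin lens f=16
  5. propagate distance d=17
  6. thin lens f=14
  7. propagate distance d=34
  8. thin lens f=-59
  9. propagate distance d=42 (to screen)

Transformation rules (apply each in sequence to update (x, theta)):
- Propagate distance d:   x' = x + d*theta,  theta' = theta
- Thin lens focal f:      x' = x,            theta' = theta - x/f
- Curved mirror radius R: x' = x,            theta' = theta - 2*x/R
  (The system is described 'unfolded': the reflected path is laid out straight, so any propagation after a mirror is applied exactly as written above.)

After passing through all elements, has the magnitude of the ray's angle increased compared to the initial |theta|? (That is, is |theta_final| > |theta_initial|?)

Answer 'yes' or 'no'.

Initial: x=-10.0000 theta=-0.1000
After 1 (propagate distance d=30): x=-13.0000 theta=-0.1000
After 2 (thin lens f=16): x=-13.0000 theta=0.7125
After 3 (propagate distance d=33): x=10.5125 theta=0.7125
After 4 (thin lens f=16): x=10.5125 theta=71/1280 (≈0.0555)
After 5 (propagate distance d=17): x=14663/1280 (≈11.4555) theta=71/1280 (≈0.0555)
After 6 (thin lens f=14): x=14663/1280 (≈11.4555) theta=-13669/17920 (≈-0.7628)
After 7 (propagate distance d=34): x=-32433/2240 (≈-14.4790) theta=-13669/17920 (≈-0.7628)
After 8 (thin lens f=-59): x=-32433/2240 (≈-14.4790) theta=-213187/211456 (≈-1.0082)
After 9 (propagate distance d=42 (to screen)): x=-30038823/528640 (≈-56.8228) theta=-213187/211456 (≈-1.0082)
|theta_initial|=0.1000 |theta_final|=213187/211456 (≈1.0082) -> increased

Answer: yes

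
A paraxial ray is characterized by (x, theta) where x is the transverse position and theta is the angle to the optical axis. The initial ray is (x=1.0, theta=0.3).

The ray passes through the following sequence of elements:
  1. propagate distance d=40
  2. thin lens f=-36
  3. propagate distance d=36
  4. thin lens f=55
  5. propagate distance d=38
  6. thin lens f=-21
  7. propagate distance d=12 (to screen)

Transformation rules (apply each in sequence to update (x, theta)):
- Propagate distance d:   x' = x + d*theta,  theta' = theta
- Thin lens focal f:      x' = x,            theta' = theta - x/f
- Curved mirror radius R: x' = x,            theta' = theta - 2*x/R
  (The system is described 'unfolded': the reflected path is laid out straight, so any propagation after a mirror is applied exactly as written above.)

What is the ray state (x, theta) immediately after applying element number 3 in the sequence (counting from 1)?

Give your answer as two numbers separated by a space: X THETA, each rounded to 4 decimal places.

Initial: x=1.0000 theta=0.3000
After 1 (propagate distance d=40): x=13.0000 theta=0.3000
After 2 (thin lens f=-36): x=13.0000 theta=119/180 (≈0.6611)
After 3 (propagate distance d=36): x=36.8000 theta=119/180 (≈0.6611)
Rounded to 4 decimal places: x = 36.8000, theta = 0.6611

Answer: 36.8000 0.6611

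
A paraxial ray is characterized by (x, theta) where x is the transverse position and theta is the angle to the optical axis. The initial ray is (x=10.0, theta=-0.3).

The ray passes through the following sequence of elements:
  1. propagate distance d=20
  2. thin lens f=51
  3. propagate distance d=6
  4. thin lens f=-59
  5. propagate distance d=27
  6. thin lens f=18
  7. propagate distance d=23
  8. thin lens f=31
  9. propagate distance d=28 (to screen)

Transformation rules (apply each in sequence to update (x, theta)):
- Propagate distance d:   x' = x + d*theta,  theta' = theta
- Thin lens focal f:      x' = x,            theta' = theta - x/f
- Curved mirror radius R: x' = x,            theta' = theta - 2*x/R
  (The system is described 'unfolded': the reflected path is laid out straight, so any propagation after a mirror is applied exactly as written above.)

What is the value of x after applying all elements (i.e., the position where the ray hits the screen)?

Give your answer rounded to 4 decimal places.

Initial: x=10.0000 theta=-0.3000
After 1 (propagate distance d=20): x=4.0000 theta=-0.3000
After 2 (thin lens f=51): x=4.0000 theta=-193/510 (≈-0.3784)
After 3 (propagate distance d=6): x=147/85 (≈1.7294) theta=-193/510 (≈-0.3784)
After 4 (thin lens f=-59): x=147/85 (≈1.7294) theta=-2101/6018 (≈-0.3491)
After 5 (propagate distance d=27): x=-77199/10030 (≈-7.6968) theta=-2101/6018 (≈-0.3491)
After 6 (thin lens f=18): x=-77199/10030 (≈-7.6968) theta=4723/60180 (≈0.0785)
After 7 (propagate distance d=23): x=-70913/12036 (≈-5.8917) theta=4723/60180 (≈0.0785)
After 8 (thin lens f=31): x=-70913/12036 (≈-5.8917) theta=250489/932790 (≈0.2685)
After 9 (propagate distance d=28 (to screen)): x=3035869/1865580 (≈1.6273) theta=250489/932790 (≈0.2685)
Rounded to 4 decimal places: x = 1.6273

Answer: 1.6273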